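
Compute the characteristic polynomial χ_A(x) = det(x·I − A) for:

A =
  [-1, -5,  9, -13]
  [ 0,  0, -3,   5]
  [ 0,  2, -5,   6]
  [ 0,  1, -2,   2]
x^4 + 4*x^3 + 6*x^2 + 4*x + 1

Expanding det(x·I − A) (e.g. by cofactor expansion or by noting that A is similar to its Jordan form J, which has the same characteristic polynomial as A) gives
  χ_A(x) = x^4 + 4*x^3 + 6*x^2 + 4*x + 1
which factors as (x + 1)^4. The eigenvalues (with algebraic multiplicities) are λ = -1 with multiplicity 4.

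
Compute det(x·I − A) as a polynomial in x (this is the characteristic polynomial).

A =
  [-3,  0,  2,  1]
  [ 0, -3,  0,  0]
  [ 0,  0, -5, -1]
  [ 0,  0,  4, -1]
x^4 + 12*x^3 + 54*x^2 + 108*x + 81

Expanding det(x·I − A) (e.g. by cofactor expansion or by noting that A is similar to its Jordan form J, which has the same characteristic polynomial as A) gives
  χ_A(x) = x^4 + 12*x^3 + 54*x^2 + 108*x + 81
which factors as (x + 3)^4. The eigenvalues (with algebraic multiplicities) are λ = -3 with multiplicity 4.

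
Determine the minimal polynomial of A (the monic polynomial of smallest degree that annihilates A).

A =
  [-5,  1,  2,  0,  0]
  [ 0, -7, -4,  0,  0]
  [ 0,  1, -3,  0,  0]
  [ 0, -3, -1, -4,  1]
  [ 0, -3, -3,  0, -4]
x^4 + 18*x^3 + 121*x^2 + 360*x + 400

The characteristic polynomial is χ_A(x) = (x + 4)^2*(x + 5)^3, so the eigenvalues are known. The minimal polynomial is
  m_A(x) = Π_λ (x − λ)^{k_λ}
where k_λ is the size of the *largest* Jordan block for λ (equivalently, the smallest k with (A − λI)^k v = 0 for every generalised eigenvector v of λ).

  λ = -5: largest Jordan block has size 2, contributing (x + 5)^2
  λ = -4: largest Jordan block has size 2, contributing (x + 4)^2

So m_A(x) = (x + 4)^2*(x + 5)^2 = x^4 + 18*x^3 + 121*x^2 + 360*x + 400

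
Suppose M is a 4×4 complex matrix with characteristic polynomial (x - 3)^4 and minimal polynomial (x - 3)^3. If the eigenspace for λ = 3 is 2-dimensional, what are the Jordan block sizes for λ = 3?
Block sizes for λ = 3: [3, 1]

Step 1 — from the characteristic polynomial, algebraic multiplicity of λ = 3 is 4. From dim ker(M − (3)·I) = 2, there are exactly 2 Jordan blocks for λ = 3.
Step 2 — from the minimal polynomial, the factor (x − 3)^3 tells us the largest block for λ = 3 has size 3.
Step 3 — with total size 4, 2 blocks, and largest block 3, the block sizes (in nonincreasing order) are [3, 1].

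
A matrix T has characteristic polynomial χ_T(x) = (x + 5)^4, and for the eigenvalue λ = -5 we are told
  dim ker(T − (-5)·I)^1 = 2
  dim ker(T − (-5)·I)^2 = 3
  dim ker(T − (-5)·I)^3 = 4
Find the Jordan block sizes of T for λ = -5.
Block sizes for λ = -5: [3, 1]

From the dimensions of kernels of powers, the number of Jordan blocks of size at least j is d_j − d_{j−1} where d_j = dim ker(N^j) (with d_0 = 0). Computing the differences gives [2, 1, 1].
The number of blocks of size exactly k is (#blocks of size ≥ k) − (#blocks of size ≥ k + 1), so the partition is: 1 block(s) of size 1, 1 block(s) of size 3.
In nonincreasing order the block sizes are [3, 1].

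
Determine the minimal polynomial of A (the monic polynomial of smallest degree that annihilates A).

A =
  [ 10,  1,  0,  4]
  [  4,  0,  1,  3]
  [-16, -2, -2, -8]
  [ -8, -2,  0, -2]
x^4 - 6*x^3

The characteristic polynomial is χ_A(x) = x^3*(x - 6), so the eigenvalues are known. The minimal polynomial is
  m_A(x) = Π_λ (x − λ)^{k_λ}
where k_λ is the size of the *largest* Jordan block for λ (equivalently, the smallest k with (A − λI)^k v = 0 for every generalised eigenvector v of λ).

  λ = 0: largest Jordan block has size 3, contributing (x − 0)^3
  λ = 6: largest Jordan block has size 1, contributing (x − 6)

So m_A(x) = x^3*(x - 6) = x^4 - 6*x^3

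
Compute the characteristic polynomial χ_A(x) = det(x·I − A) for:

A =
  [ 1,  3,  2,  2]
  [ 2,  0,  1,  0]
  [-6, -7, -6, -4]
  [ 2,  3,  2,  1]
x^4 + 4*x^3 + 6*x^2 + 4*x + 1

Expanding det(x·I − A) (e.g. by cofactor expansion or by noting that A is similar to its Jordan form J, which has the same characteristic polynomial as A) gives
  χ_A(x) = x^4 + 4*x^3 + 6*x^2 + 4*x + 1
which factors as (x + 1)^4. The eigenvalues (with algebraic multiplicities) are λ = -1 with multiplicity 4.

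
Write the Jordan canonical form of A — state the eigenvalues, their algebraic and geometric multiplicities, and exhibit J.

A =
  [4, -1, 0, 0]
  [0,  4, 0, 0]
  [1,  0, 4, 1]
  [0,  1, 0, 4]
J_2(4) ⊕ J_2(4)

The characteristic polynomial is
  det(x·I − A) = x^4 - 16*x^3 + 96*x^2 - 256*x + 256 = (x - 4)^4

Eigenvalues and multiplicities (the geometric multiplicity of λ is n − rank(A − λI), which equals the number of Jordan blocks for λ):
  λ = 4: algebraic multiplicity = 4, geometric multiplicity = 2

Determining the block sizes for each eigenvalue:
  λ = 4: with am = 4 and gm = 2, the partition is not yet determined (e.g. several partitions of 4 into 2 parts exist). Let N = A − (4)·I. Computing rank(N^1) = 2, rank(N^2) = 0; the number of blocks of size ≥ j is rank(N^{j−1}) − rank(N^j), giving [2, 2]. So we have 2 block(s) of size 2 → block sizes [2, 2]

Assembling the blocks gives a Jordan form
J =
  [4, 1, 0, 0]
  [0, 4, 0, 0]
  [0, 0, 4, 1]
  [0, 0, 0, 4]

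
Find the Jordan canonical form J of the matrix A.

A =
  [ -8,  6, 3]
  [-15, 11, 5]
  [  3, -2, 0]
J_2(1) ⊕ J_1(1)

The characteristic polynomial is
  det(x·I − A) = x^3 - 3*x^2 + 3*x - 1 = (x - 1)^3

Eigenvalues and multiplicities (the geometric multiplicity of λ is n − rank(A − λI), which equals the number of Jordan blocks for λ):
  λ = 1: algebraic multiplicity = 3, geometric multiplicity = 2

Determining the block sizes for each eigenvalue:
  λ = 1: 2 blocks summing to 3 forces exactly one block of size 2 and the rest size 1 → block sizes [2, 1]

Assembling the blocks gives a Jordan form
J =
  [1, 1, 0]
  [0, 1, 0]
  [0, 0, 1]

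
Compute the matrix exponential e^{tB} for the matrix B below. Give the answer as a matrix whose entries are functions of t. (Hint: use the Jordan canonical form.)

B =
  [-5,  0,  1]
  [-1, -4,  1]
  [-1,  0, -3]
e^{tB} =
  [-t*exp(-4*t) + exp(-4*t), 0, t*exp(-4*t)]
  [-t*exp(-4*t), exp(-4*t), t*exp(-4*t)]
  [-t*exp(-4*t), 0, t*exp(-4*t) + exp(-4*t)]

Strategy: write B = P · J · P⁻¹ where J is a Jordan canonical form, so e^{tB} = P · e^{tJ} · P⁻¹, and e^{tJ} can be computed block-by-block.

B has Jordan form
J =
  [-4,  1,  0]
  [ 0, -4,  0]
  [ 0,  0, -4]
(up to reordering of blocks).

Per-block formulas:
  For a 1×1 block at λ = -4: exp(t · [-4]) = [e^(-4t)].
  For a 2×2 Jordan block J_2(-4): exp(t · J_2(-4)) = e^(-4t)·(I + t·N), where N is the 2×2 nilpotent shift.

After assembling e^{tJ} and conjugating by P, we get:

e^{tB} =
  [-t*exp(-4*t) + exp(-4*t), 0, t*exp(-4*t)]
  [-t*exp(-4*t), exp(-4*t), t*exp(-4*t)]
  [-t*exp(-4*t), 0, t*exp(-4*t) + exp(-4*t)]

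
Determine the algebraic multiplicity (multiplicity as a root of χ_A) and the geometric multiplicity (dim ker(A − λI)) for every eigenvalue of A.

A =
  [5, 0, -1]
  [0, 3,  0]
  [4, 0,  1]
λ = 3: alg = 3, geom = 2

Step 1 — factor the characteristic polynomial to read off the algebraic multiplicities:
  χ_A(x) = (x - 3)^3

Step 2 — compute geometric multiplicities via the rank-nullity identity g(λ) = n − rank(A − λI):
  rank(A − (3)·I) = 1, so dim ker(A − (3)·I) = n − 1 = 2

Summary:
  λ = 3: algebraic multiplicity = 3, geometric multiplicity = 2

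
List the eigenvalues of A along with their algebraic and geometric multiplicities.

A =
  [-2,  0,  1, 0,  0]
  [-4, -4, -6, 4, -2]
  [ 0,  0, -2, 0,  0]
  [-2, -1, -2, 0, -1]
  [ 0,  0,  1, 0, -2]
λ = -2: alg = 5, geom = 3

Step 1 — factor the characteristic polynomial to read off the algebraic multiplicities:
  χ_A(x) = (x + 2)^5

Step 2 — compute geometric multiplicities via the rank-nullity identity g(λ) = n − rank(A − λI):
  rank(A − (-2)·I) = 2, so dim ker(A − (-2)·I) = n − 2 = 3

Summary:
  λ = -2: algebraic multiplicity = 5, geometric multiplicity = 3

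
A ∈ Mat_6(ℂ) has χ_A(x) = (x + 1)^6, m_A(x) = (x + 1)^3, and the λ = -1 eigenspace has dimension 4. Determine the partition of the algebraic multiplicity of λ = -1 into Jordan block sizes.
Block sizes for λ = -1: [3, 1, 1, 1]

Step 1 — from the characteristic polynomial, algebraic multiplicity of λ = -1 is 6. From dim ker(A − (-1)·I) = 4, there are exactly 4 Jordan blocks for λ = -1.
Step 2 — from the minimal polynomial, the factor (x + 1)^3 tells us the largest block for λ = -1 has size 3.
Step 3 — with total size 6, 4 blocks, and largest block 3, the block sizes (in nonincreasing order) are [3, 1, 1, 1].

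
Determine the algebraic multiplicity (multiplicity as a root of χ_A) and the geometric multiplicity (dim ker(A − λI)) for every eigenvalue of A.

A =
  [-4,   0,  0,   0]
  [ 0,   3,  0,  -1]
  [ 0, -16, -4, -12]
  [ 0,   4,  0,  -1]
λ = -4: alg = 2, geom = 2; λ = 1: alg = 2, geom = 1

Step 1 — factor the characteristic polynomial to read off the algebraic multiplicities:
  χ_A(x) = (x - 1)^2*(x + 4)^2

Step 2 — compute geometric multiplicities via the rank-nullity identity g(λ) = n − rank(A − λI):
  rank(A − (-4)·I) = 2, so dim ker(A − (-4)·I) = n − 2 = 2
  rank(A − (1)·I) = 3, so dim ker(A − (1)·I) = n − 3 = 1

Summary:
  λ = -4: algebraic multiplicity = 2, geometric multiplicity = 2
  λ = 1: algebraic multiplicity = 2, geometric multiplicity = 1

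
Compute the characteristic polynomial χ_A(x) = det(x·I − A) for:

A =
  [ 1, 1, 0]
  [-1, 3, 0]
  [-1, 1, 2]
x^3 - 6*x^2 + 12*x - 8

Expanding det(x·I − A) (e.g. by cofactor expansion or by noting that A is similar to its Jordan form J, which has the same characteristic polynomial as A) gives
  χ_A(x) = x^3 - 6*x^2 + 12*x - 8
which factors as (x - 2)^3. The eigenvalues (with algebraic multiplicities) are λ = 2 with multiplicity 3.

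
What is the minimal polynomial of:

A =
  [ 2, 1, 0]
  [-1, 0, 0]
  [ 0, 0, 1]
x^2 - 2*x + 1

The characteristic polynomial is χ_A(x) = (x - 1)^3, so the eigenvalues are known. The minimal polynomial is
  m_A(x) = Π_λ (x − λ)^{k_λ}
where k_λ is the size of the *largest* Jordan block for λ (equivalently, the smallest k with (A − λI)^k v = 0 for every generalised eigenvector v of λ).

  λ = 1: largest Jordan block has size 2, contributing (x − 1)^2

So m_A(x) = (x - 1)^2 = x^2 - 2*x + 1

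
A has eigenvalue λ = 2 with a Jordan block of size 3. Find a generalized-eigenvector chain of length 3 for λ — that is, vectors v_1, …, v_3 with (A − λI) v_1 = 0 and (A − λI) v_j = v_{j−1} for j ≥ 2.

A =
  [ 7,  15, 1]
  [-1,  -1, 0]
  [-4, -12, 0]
A Jordan chain for λ = 2 of length 3:
v_1 = (6, -2, 0)ᵀ
v_2 = (5, -1, -4)ᵀ
v_3 = (1, 0, 0)ᵀ

Let N = A − (2)·I. We want v_3 with N^3 v_3 = 0 but N^2 v_3 ≠ 0; then v_{j-1} := N · v_j for j = 3, …, 2.

Pick v_3 = (1, 0, 0)ᵀ.
Then v_2 = N · v_3 = (5, -1, -4)ᵀ.
Then v_1 = N · v_2 = (6, -2, 0)ᵀ.

Sanity check: (A − (2)·I) v_1 = (0, 0, 0)ᵀ = 0. ✓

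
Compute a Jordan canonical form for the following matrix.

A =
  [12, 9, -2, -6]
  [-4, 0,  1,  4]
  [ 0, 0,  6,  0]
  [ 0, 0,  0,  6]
J_3(6) ⊕ J_1(6)

The characteristic polynomial is
  det(x·I − A) = x^4 - 24*x^3 + 216*x^2 - 864*x + 1296 = (x - 6)^4

Eigenvalues and multiplicities (the geometric multiplicity of λ is n − rank(A − λI), which equals the number of Jordan blocks for λ):
  λ = 6: algebraic multiplicity = 4, geometric multiplicity = 2

Determining the block sizes for each eigenvalue:
  λ = 6: with am = 4 and gm = 2, the partition is not yet determined (e.g. several partitions of 4 into 2 parts exist). Let N = A − (6)·I. Computing rank(N^1) = 2, rank(N^2) = 1, rank(N^3) = 0; the number of blocks of size ≥ j is rank(N^{j−1}) − rank(N^j), giving [2, 1, 1]. So we have 1 block(s) of size 3, 1 block(s) of size 1 → block sizes [3, 1]

Assembling the blocks gives a Jordan form
J =
  [6, 1, 0, 0]
  [0, 6, 1, 0]
  [0, 0, 6, 0]
  [0, 0, 0, 6]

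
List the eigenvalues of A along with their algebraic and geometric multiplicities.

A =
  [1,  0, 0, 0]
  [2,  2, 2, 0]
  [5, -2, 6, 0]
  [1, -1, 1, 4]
λ = 1: alg = 1, geom = 1; λ = 4: alg = 3, geom = 2

Step 1 — factor the characteristic polynomial to read off the algebraic multiplicities:
  χ_A(x) = (x - 4)^3*(x - 1)

Step 2 — compute geometric multiplicities via the rank-nullity identity g(λ) = n − rank(A − λI):
  rank(A − (1)·I) = 3, so dim ker(A − (1)·I) = n − 3 = 1
  rank(A − (4)·I) = 2, so dim ker(A − (4)·I) = n − 2 = 2

Summary:
  λ = 1: algebraic multiplicity = 1, geometric multiplicity = 1
  λ = 4: algebraic multiplicity = 3, geometric multiplicity = 2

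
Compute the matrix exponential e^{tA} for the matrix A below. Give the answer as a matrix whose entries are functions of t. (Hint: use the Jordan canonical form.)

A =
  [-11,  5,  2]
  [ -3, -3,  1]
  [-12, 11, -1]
e^{tA} =
  [-3*t^2*exp(-5*t)/2 - 6*t*exp(-5*t) + exp(-5*t), t^2*exp(-5*t) + 5*t*exp(-5*t), t^2*exp(-5*t)/2 + 2*t*exp(-5*t)]
  [-3*t*exp(-5*t), 2*t*exp(-5*t) + exp(-5*t), t*exp(-5*t)]
  [-9*t^2*exp(-5*t)/2 - 12*t*exp(-5*t), 3*t^2*exp(-5*t) + 11*t*exp(-5*t), 3*t^2*exp(-5*t)/2 + 4*t*exp(-5*t) + exp(-5*t)]

Strategy: write A = P · J · P⁻¹ where J is a Jordan canonical form, so e^{tA} = P · e^{tJ} · P⁻¹, and e^{tJ} can be computed block-by-block.

A has Jordan form
J =
  [-5,  1,  0]
  [ 0, -5,  1]
  [ 0,  0, -5]
(up to reordering of blocks).

Per-block formulas:
  For a 3×3 Jordan block J_3(-5): exp(t · J_3(-5)) = e^(-5t)·(I + t·N + (t^2/2)·N^2), where N is the 3×3 nilpotent shift.

After assembling e^{tJ} and conjugating by P, we get:

e^{tA} =
  [-3*t^2*exp(-5*t)/2 - 6*t*exp(-5*t) + exp(-5*t), t^2*exp(-5*t) + 5*t*exp(-5*t), t^2*exp(-5*t)/2 + 2*t*exp(-5*t)]
  [-3*t*exp(-5*t), 2*t*exp(-5*t) + exp(-5*t), t*exp(-5*t)]
  [-9*t^2*exp(-5*t)/2 - 12*t*exp(-5*t), 3*t^2*exp(-5*t) + 11*t*exp(-5*t), 3*t^2*exp(-5*t)/2 + 4*t*exp(-5*t) + exp(-5*t)]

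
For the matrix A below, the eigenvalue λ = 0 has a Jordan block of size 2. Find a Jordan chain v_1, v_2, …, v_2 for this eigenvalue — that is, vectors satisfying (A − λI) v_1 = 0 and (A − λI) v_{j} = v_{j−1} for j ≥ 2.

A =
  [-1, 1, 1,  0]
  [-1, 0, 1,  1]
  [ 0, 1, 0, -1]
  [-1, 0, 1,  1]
A Jordan chain for λ = 0 of length 2:
v_1 = (-1, -1, 0, -1)ᵀ
v_2 = (1, 0, 0, 0)ᵀ

Let N = A − (0)·I. We want v_2 with N^2 v_2 = 0 but N^1 v_2 ≠ 0; then v_{j-1} := N · v_j for j = 2, …, 2.

Pick v_2 = (1, 0, 0, 0)ᵀ.
Then v_1 = N · v_2 = (-1, -1, 0, -1)ᵀ.

Sanity check: (A − (0)·I) v_1 = (0, 0, 0, 0)ᵀ = 0. ✓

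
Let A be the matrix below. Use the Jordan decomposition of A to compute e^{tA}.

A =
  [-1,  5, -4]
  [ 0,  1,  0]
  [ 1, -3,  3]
e^{tA} =
  [-2*t*exp(t) + exp(t), t^2*exp(t) + 5*t*exp(t), -4*t*exp(t)]
  [0, exp(t), 0]
  [t*exp(t), -t^2*exp(t)/2 - 3*t*exp(t), 2*t*exp(t) + exp(t)]

Strategy: write A = P · J · P⁻¹ where J is a Jordan canonical form, so e^{tA} = P · e^{tJ} · P⁻¹, and e^{tJ} can be computed block-by-block.

A has Jordan form
J =
  [1, 1, 0]
  [0, 1, 1]
  [0, 0, 1]
(up to reordering of blocks).

Per-block formulas:
  For a 3×3 Jordan block J_3(1): exp(t · J_3(1)) = e^(1t)·(I + t·N + (t^2/2)·N^2), where N is the 3×3 nilpotent shift.

After assembling e^{tJ} and conjugating by P, we get:

e^{tA} =
  [-2*t*exp(t) + exp(t), t^2*exp(t) + 5*t*exp(t), -4*t*exp(t)]
  [0, exp(t), 0]
  [t*exp(t), -t^2*exp(t)/2 - 3*t*exp(t), 2*t*exp(t) + exp(t)]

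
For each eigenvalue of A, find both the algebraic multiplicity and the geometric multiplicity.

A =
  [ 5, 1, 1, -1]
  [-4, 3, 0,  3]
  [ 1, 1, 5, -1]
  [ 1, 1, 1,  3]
λ = 4: alg = 4, geom = 2

Step 1 — factor the characteristic polynomial to read off the algebraic multiplicities:
  χ_A(x) = (x - 4)^4

Step 2 — compute geometric multiplicities via the rank-nullity identity g(λ) = n − rank(A − λI):
  rank(A − (4)·I) = 2, so dim ker(A − (4)·I) = n − 2 = 2

Summary:
  λ = 4: algebraic multiplicity = 4, geometric multiplicity = 2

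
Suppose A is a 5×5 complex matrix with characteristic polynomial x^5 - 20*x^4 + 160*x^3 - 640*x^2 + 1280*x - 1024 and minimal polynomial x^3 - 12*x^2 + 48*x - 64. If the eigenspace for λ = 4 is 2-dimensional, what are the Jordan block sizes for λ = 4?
Block sizes for λ = 4: [3, 2]

Step 1 — from the characteristic polynomial, algebraic multiplicity of λ = 4 is 5. From dim ker(A − (4)·I) = 2, there are exactly 2 Jordan blocks for λ = 4.
Step 2 — from the minimal polynomial, the factor (x − 4)^3 tells us the largest block for λ = 4 has size 3.
Step 3 — with total size 5, 2 blocks, and largest block 3, the block sizes (in nonincreasing order) are [3, 2].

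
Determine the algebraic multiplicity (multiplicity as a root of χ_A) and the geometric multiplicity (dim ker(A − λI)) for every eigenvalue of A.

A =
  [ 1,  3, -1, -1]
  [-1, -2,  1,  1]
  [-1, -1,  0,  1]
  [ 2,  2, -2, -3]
λ = -1: alg = 4, geom = 2

Step 1 — factor the characteristic polynomial to read off the algebraic multiplicities:
  χ_A(x) = (x + 1)^4

Step 2 — compute geometric multiplicities via the rank-nullity identity g(λ) = n − rank(A − λI):
  rank(A − (-1)·I) = 2, so dim ker(A − (-1)·I) = n − 2 = 2

Summary:
  λ = -1: algebraic multiplicity = 4, geometric multiplicity = 2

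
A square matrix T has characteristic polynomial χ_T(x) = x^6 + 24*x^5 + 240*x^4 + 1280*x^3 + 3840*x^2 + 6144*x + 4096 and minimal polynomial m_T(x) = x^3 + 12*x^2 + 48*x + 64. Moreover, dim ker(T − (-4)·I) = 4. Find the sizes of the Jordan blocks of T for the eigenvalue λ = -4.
Block sizes for λ = -4: [3, 1, 1, 1]

Step 1 — from the characteristic polynomial, algebraic multiplicity of λ = -4 is 6. From dim ker(T − (-4)·I) = 4, there are exactly 4 Jordan blocks for λ = -4.
Step 2 — from the minimal polynomial, the factor (x + 4)^3 tells us the largest block for λ = -4 has size 3.
Step 3 — with total size 6, 4 blocks, and largest block 3, the block sizes (in nonincreasing order) are [3, 1, 1, 1].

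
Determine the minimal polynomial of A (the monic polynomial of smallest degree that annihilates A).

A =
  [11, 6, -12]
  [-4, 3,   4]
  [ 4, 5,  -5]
x^3 - 9*x^2 + 15*x + 25

The characteristic polynomial is χ_A(x) = (x - 5)^2*(x + 1), so the eigenvalues are known. The minimal polynomial is
  m_A(x) = Π_λ (x − λ)^{k_λ}
where k_λ is the size of the *largest* Jordan block for λ (equivalently, the smallest k with (A − λI)^k v = 0 for every generalised eigenvector v of λ).

  λ = -1: largest Jordan block has size 1, contributing (x + 1)
  λ = 5: largest Jordan block has size 2, contributing (x − 5)^2

So m_A(x) = (x - 5)^2*(x + 1) = x^3 - 9*x^2 + 15*x + 25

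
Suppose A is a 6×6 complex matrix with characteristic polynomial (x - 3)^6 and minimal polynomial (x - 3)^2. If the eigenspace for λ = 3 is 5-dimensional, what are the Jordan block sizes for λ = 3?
Block sizes for λ = 3: [2, 1, 1, 1, 1]

Step 1 — from the characteristic polynomial, algebraic multiplicity of λ = 3 is 6. From dim ker(A − (3)·I) = 5, there are exactly 5 Jordan blocks for λ = 3.
Step 2 — from the minimal polynomial, the factor (x − 3)^2 tells us the largest block for λ = 3 has size 2.
Step 3 — with total size 6, 5 blocks, and largest block 2, the block sizes (in nonincreasing order) are [2, 1, 1, 1, 1].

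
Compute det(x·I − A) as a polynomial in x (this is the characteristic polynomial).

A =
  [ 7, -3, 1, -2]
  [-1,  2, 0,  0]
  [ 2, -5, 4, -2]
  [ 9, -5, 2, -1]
x^4 - 12*x^3 + 54*x^2 - 108*x + 81

Expanding det(x·I − A) (e.g. by cofactor expansion or by noting that A is similar to its Jordan form J, which has the same characteristic polynomial as A) gives
  χ_A(x) = x^4 - 12*x^3 + 54*x^2 - 108*x + 81
which factors as (x - 3)^4. The eigenvalues (with algebraic multiplicities) are λ = 3 with multiplicity 4.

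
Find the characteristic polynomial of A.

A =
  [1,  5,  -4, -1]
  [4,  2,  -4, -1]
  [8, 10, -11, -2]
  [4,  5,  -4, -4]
x^4 + 12*x^3 + 54*x^2 + 108*x + 81

Expanding det(x·I − A) (e.g. by cofactor expansion or by noting that A is similar to its Jordan form J, which has the same characteristic polynomial as A) gives
  χ_A(x) = x^4 + 12*x^3 + 54*x^2 + 108*x + 81
which factors as (x + 3)^4. The eigenvalues (with algebraic multiplicities) are λ = -3 with multiplicity 4.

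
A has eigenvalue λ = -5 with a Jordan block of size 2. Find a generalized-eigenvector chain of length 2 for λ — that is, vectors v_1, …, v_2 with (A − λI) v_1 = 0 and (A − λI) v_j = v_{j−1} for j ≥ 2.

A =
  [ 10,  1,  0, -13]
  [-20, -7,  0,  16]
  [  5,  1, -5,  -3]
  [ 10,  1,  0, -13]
A Jordan chain for λ = -5 of length 2:
v_1 = (1, -2, 1, 1)ᵀ
v_2 = (0, 1, 0, 0)ᵀ

Let N = A − (-5)·I. We want v_2 with N^2 v_2 = 0 but N^1 v_2 ≠ 0; then v_{j-1} := N · v_j for j = 2, …, 2.

Pick v_2 = (0, 1, 0, 0)ᵀ.
Then v_1 = N · v_2 = (1, -2, 1, 1)ᵀ.

Sanity check: (A − (-5)·I) v_1 = (0, 0, 0, 0)ᵀ = 0. ✓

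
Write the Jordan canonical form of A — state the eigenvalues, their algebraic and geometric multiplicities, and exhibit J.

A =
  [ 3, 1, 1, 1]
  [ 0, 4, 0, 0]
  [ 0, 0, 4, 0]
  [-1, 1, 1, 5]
J_2(4) ⊕ J_1(4) ⊕ J_1(4)

The characteristic polynomial is
  det(x·I − A) = x^4 - 16*x^3 + 96*x^2 - 256*x + 256 = (x - 4)^4

Eigenvalues and multiplicities (the geometric multiplicity of λ is n − rank(A − λI), which equals the number of Jordan blocks for λ):
  λ = 4: algebraic multiplicity = 4, geometric multiplicity = 3

Determining the block sizes for each eigenvalue:
  λ = 4: 3 blocks summing to 4 forces exactly one block of size 2 and the rest size 1 → block sizes [2, 1, 1]

Assembling the blocks gives a Jordan form
J =
  [4, 1, 0, 0]
  [0, 4, 0, 0]
  [0, 0, 4, 0]
  [0, 0, 0, 4]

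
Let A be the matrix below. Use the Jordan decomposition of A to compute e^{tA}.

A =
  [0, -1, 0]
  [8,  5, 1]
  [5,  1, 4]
e^{tA} =
  [t^2*exp(3*t)/2 - 3*t*exp(3*t) + exp(3*t), t^2*exp(3*t)/2 - t*exp(3*t), -t^2*exp(3*t)/2]
  [-3*t^2*exp(3*t)/2 + 8*t*exp(3*t), -3*t^2*exp(3*t)/2 + 2*t*exp(3*t) + exp(3*t), 3*t^2*exp(3*t)/2 + t*exp(3*t)]
  [-t^2*exp(3*t) + 5*t*exp(3*t), -t^2*exp(3*t) + t*exp(3*t), t^2*exp(3*t) + t*exp(3*t) + exp(3*t)]

Strategy: write A = P · J · P⁻¹ where J is a Jordan canonical form, so e^{tA} = P · e^{tJ} · P⁻¹, and e^{tJ} can be computed block-by-block.

A has Jordan form
J =
  [3, 1, 0]
  [0, 3, 1]
  [0, 0, 3]
(up to reordering of blocks).

Per-block formulas:
  For a 3×3 Jordan block J_3(3): exp(t · J_3(3)) = e^(3t)·(I + t·N + (t^2/2)·N^2), where N is the 3×3 nilpotent shift.

After assembling e^{tJ} and conjugating by P, we get:

e^{tA} =
  [t^2*exp(3*t)/2 - 3*t*exp(3*t) + exp(3*t), t^2*exp(3*t)/2 - t*exp(3*t), -t^2*exp(3*t)/2]
  [-3*t^2*exp(3*t)/2 + 8*t*exp(3*t), -3*t^2*exp(3*t)/2 + 2*t*exp(3*t) + exp(3*t), 3*t^2*exp(3*t)/2 + t*exp(3*t)]
  [-t^2*exp(3*t) + 5*t*exp(3*t), -t^2*exp(3*t) + t*exp(3*t), t^2*exp(3*t) + t*exp(3*t) + exp(3*t)]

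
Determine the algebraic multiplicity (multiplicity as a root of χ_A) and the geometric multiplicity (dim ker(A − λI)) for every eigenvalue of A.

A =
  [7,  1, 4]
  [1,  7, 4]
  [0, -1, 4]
λ = 6: alg = 3, geom = 1

Step 1 — factor the characteristic polynomial to read off the algebraic multiplicities:
  χ_A(x) = (x - 6)^3

Step 2 — compute geometric multiplicities via the rank-nullity identity g(λ) = n − rank(A − λI):
  rank(A − (6)·I) = 2, so dim ker(A − (6)·I) = n − 2 = 1

Summary:
  λ = 6: algebraic multiplicity = 3, geometric multiplicity = 1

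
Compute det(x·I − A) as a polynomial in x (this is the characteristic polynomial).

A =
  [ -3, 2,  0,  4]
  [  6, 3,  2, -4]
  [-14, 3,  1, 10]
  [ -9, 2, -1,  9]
x^4 - 10*x^3 + 36*x^2 - 54*x + 27

Expanding det(x·I − A) (e.g. by cofactor expansion or by noting that A is similar to its Jordan form J, which has the same characteristic polynomial as A) gives
  χ_A(x) = x^4 - 10*x^3 + 36*x^2 - 54*x + 27
which factors as (x - 3)^3*(x - 1). The eigenvalues (with algebraic multiplicities) are λ = 1 with multiplicity 1, λ = 3 with multiplicity 3.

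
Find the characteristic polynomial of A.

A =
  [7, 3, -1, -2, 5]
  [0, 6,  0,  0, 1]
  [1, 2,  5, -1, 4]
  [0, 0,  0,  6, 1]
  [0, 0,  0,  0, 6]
x^5 - 30*x^4 + 360*x^3 - 2160*x^2 + 6480*x - 7776

Expanding det(x·I − A) (e.g. by cofactor expansion or by noting that A is similar to its Jordan form J, which has the same characteristic polynomial as A) gives
  χ_A(x) = x^5 - 30*x^4 + 360*x^3 - 2160*x^2 + 6480*x - 7776
which factors as (x - 6)^5. The eigenvalues (with algebraic multiplicities) are λ = 6 with multiplicity 5.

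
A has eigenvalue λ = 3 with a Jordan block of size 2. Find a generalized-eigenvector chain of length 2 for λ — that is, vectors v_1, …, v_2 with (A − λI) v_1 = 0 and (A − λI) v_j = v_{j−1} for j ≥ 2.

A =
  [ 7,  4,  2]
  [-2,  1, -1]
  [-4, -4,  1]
A Jordan chain for λ = 3 of length 2:
v_1 = (4, -2, -4)ᵀ
v_2 = (1, 0, 0)ᵀ

Let N = A − (3)·I. We want v_2 with N^2 v_2 = 0 but N^1 v_2 ≠ 0; then v_{j-1} := N · v_j for j = 2, …, 2.

Pick v_2 = (1, 0, 0)ᵀ.
Then v_1 = N · v_2 = (4, -2, -4)ᵀ.

Sanity check: (A − (3)·I) v_1 = (0, 0, 0)ᵀ = 0. ✓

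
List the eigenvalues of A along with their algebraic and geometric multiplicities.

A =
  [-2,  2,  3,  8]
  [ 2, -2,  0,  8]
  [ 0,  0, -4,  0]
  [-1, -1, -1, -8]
λ = -4: alg = 4, geom = 2

Step 1 — factor the characteristic polynomial to read off the algebraic multiplicities:
  χ_A(x) = (x + 4)^4

Step 2 — compute geometric multiplicities via the rank-nullity identity g(λ) = n − rank(A − λI):
  rank(A − (-4)·I) = 2, so dim ker(A − (-4)·I) = n − 2 = 2

Summary:
  λ = -4: algebraic multiplicity = 4, geometric multiplicity = 2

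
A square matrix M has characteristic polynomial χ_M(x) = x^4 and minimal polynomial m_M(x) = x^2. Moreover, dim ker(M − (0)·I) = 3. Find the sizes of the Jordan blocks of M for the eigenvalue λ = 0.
Block sizes for λ = 0: [2, 1, 1]

Step 1 — from the characteristic polynomial, algebraic multiplicity of λ = 0 is 4. From dim ker(M − (0)·I) = 3, there are exactly 3 Jordan blocks for λ = 0.
Step 2 — from the minimal polynomial, the factor (x − 0)^2 tells us the largest block for λ = 0 has size 2.
Step 3 — with total size 4, 3 blocks, and largest block 2, the block sizes (in nonincreasing order) are [2, 1, 1].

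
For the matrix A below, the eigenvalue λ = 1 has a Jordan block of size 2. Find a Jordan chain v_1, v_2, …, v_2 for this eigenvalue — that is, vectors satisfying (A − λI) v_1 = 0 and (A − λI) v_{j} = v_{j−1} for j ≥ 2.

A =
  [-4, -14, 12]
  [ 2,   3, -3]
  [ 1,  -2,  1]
A Jordan chain for λ = 1 of length 2:
v_1 = (4, 2, 4)ᵀ
v_2 = (2, -1, 0)ᵀ

Let N = A − (1)·I. We want v_2 with N^2 v_2 = 0 but N^1 v_2 ≠ 0; then v_{j-1} := N · v_j for j = 2, …, 2.

Pick v_2 = (2, -1, 0)ᵀ.
Then v_1 = N · v_2 = (4, 2, 4)ᵀ.

Sanity check: (A − (1)·I) v_1 = (0, 0, 0)ᵀ = 0. ✓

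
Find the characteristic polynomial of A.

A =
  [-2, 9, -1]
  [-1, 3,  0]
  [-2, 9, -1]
x^3

Expanding det(x·I − A) (e.g. by cofactor expansion or by noting that A is similar to its Jordan form J, which has the same characteristic polynomial as A) gives
  χ_A(x) = x^3
which factors as x^3. The eigenvalues (with algebraic multiplicities) are λ = 0 with multiplicity 3.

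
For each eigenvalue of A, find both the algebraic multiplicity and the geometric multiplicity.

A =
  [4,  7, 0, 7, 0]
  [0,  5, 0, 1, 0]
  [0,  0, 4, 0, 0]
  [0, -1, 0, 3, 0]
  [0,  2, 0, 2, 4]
λ = 4: alg = 5, geom = 4

Step 1 — factor the characteristic polynomial to read off the algebraic multiplicities:
  χ_A(x) = (x - 4)^5

Step 2 — compute geometric multiplicities via the rank-nullity identity g(λ) = n − rank(A − λI):
  rank(A − (4)·I) = 1, so dim ker(A − (4)·I) = n − 1 = 4

Summary:
  λ = 4: algebraic multiplicity = 5, geometric multiplicity = 4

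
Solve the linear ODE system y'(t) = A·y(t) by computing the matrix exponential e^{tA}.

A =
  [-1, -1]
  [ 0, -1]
e^{tA} =
  [exp(-t), -t*exp(-t)]
  [0, exp(-t)]

Strategy: write A = P · J · P⁻¹ where J is a Jordan canonical form, so e^{tA} = P · e^{tJ} · P⁻¹, and e^{tJ} can be computed block-by-block.

A has Jordan form
J =
  [-1,  1]
  [ 0, -1]
(up to reordering of blocks).

Per-block formulas:
  For a 2×2 Jordan block J_2(-1): exp(t · J_2(-1)) = e^(-1t)·(I + t·N), where N is the 2×2 nilpotent shift.

After assembling e^{tJ} and conjugating by P, we get:

e^{tA} =
  [exp(-t), -t*exp(-t)]
  [0, exp(-t)]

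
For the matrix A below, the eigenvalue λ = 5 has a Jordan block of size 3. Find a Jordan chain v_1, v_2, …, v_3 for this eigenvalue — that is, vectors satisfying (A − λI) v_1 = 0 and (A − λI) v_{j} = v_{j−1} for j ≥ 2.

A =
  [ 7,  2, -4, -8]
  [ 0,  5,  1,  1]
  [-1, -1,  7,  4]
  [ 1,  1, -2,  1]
A Jordan chain for λ = 5 of length 3:
v_1 = (2, 0, -1, 1)ᵀ
v_2 = (-4, 1, 2, -2)ᵀ
v_3 = (0, 0, 1, 0)ᵀ

Let N = A − (5)·I. We want v_3 with N^3 v_3 = 0 but N^2 v_3 ≠ 0; then v_{j-1} := N · v_j for j = 3, …, 2.

Pick v_3 = (0, 0, 1, 0)ᵀ.
Then v_2 = N · v_3 = (-4, 1, 2, -2)ᵀ.
Then v_1 = N · v_2 = (2, 0, -1, 1)ᵀ.

Sanity check: (A − (5)·I) v_1 = (0, 0, 0, 0)ᵀ = 0. ✓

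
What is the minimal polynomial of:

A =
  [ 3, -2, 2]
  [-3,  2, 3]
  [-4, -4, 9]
x^2 - 9*x + 20

The characteristic polynomial is χ_A(x) = (x - 5)^2*(x - 4), so the eigenvalues are known. The minimal polynomial is
  m_A(x) = Π_λ (x − λ)^{k_λ}
where k_λ is the size of the *largest* Jordan block for λ (equivalently, the smallest k with (A − λI)^k v = 0 for every generalised eigenvector v of λ).

  λ = 4: largest Jordan block has size 1, contributing (x − 4)
  λ = 5: largest Jordan block has size 1, contributing (x − 5)

So m_A(x) = (x - 5)*(x - 4) = x^2 - 9*x + 20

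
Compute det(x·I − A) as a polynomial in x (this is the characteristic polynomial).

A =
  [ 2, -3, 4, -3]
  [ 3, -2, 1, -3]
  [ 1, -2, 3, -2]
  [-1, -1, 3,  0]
x^4 - 3*x^3 + 3*x^2 - x

Expanding det(x·I − A) (e.g. by cofactor expansion or by noting that A is similar to its Jordan form J, which has the same characteristic polynomial as A) gives
  χ_A(x) = x^4 - 3*x^3 + 3*x^2 - x
which factors as x*(x - 1)^3. The eigenvalues (with algebraic multiplicities) are λ = 0 with multiplicity 1, λ = 1 with multiplicity 3.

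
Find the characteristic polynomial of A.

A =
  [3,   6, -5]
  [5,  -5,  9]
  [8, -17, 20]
x^3 - 18*x^2 + 108*x - 216

Expanding det(x·I − A) (e.g. by cofactor expansion or by noting that A is similar to its Jordan form J, which has the same characteristic polynomial as A) gives
  χ_A(x) = x^3 - 18*x^2 + 108*x - 216
which factors as (x - 6)^3. The eigenvalues (with algebraic multiplicities) are λ = 6 with multiplicity 3.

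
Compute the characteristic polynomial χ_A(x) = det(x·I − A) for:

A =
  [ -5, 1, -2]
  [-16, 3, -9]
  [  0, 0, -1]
x^3 + 3*x^2 + 3*x + 1

Expanding det(x·I − A) (e.g. by cofactor expansion or by noting that A is similar to its Jordan form J, which has the same characteristic polynomial as A) gives
  χ_A(x) = x^3 + 3*x^2 + 3*x + 1
which factors as (x + 1)^3. The eigenvalues (with algebraic multiplicities) are λ = -1 with multiplicity 3.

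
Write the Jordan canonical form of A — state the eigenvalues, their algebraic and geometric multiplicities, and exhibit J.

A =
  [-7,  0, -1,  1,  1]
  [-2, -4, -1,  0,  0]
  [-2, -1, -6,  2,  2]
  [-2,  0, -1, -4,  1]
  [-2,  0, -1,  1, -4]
J_3(-5) ⊕ J_1(-5) ⊕ J_1(-5)

The characteristic polynomial is
  det(x·I − A) = x^5 + 25*x^4 + 250*x^3 + 1250*x^2 + 3125*x + 3125 = (x + 5)^5

Eigenvalues and multiplicities (the geometric multiplicity of λ is n − rank(A − λI), which equals the number of Jordan blocks for λ):
  λ = -5: algebraic multiplicity = 5, geometric multiplicity = 3

Determining the block sizes for each eigenvalue:
  λ = -5: with am = 5 and gm = 3, the partition is not yet determined (e.g. several partitions of 5 into 3 parts exist). Let N = A − (-5)·I. Computing rank(N^1) = 2, rank(N^2) = 1, rank(N^3) = 0; the number of blocks of size ≥ j is rank(N^{j−1}) − rank(N^j), giving [3, 1, 1]. So we have 1 block(s) of size 3, 2 block(s) of size 1 → block sizes [3, 1, 1]

Assembling the blocks gives a Jordan form
J =
  [-5,  1,  0,  0,  0]
  [ 0, -5,  1,  0,  0]
  [ 0,  0, -5,  0,  0]
  [ 0,  0,  0, -5,  0]
  [ 0,  0,  0,  0, -5]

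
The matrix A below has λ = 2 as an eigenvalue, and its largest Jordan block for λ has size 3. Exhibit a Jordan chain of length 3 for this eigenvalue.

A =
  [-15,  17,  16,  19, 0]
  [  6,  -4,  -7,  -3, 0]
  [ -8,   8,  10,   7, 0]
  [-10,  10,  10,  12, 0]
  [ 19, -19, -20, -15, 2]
A Jordan chain for λ = 2 of length 3:
v_1 = (1, 1, 0, 0, 1)ᵀ
v_2 = (2, 3, -1, 0, 4)ᵀ
v_3 = (1, 0, 0, 1, 0)ᵀ

Let N = A − (2)·I. We want v_3 with N^3 v_3 = 0 but N^2 v_3 ≠ 0; then v_{j-1} := N · v_j for j = 3, …, 2.

Pick v_3 = (1, 0, 0, 1, 0)ᵀ.
Then v_2 = N · v_3 = (2, 3, -1, 0, 4)ᵀ.
Then v_1 = N · v_2 = (1, 1, 0, 0, 1)ᵀ.

Sanity check: (A − (2)·I) v_1 = (0, 0, 0, 0, 0)ᵀ = 0. ✓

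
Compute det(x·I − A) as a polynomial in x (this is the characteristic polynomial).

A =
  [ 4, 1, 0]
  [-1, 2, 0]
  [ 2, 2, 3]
x^3 - 9*x^2 + 27*x - 27

Expanding det(x·I − A) (e.g. by cofactor expansion or by noting that A is similar to its Jordan form J, which has the same characteristic polynomial as A) gives
  χ_A(x) = x^3 - 9*x^2 + 27*x - 27
which factors as (x - 3)^3. The eigenvalues (with algebraic multiplicities) are λ = 3 with multiplicity 3.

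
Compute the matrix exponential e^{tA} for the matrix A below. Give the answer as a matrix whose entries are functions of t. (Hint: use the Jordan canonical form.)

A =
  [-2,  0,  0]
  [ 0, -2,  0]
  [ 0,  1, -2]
e^{tA} =
  [exp(-2*t), 0, 0]
  [0, exp(-2*t), 0]
  [0, t*exp(-2*t), exp(-2*t)]

Strategy: write A = P · J · P⁻¹ where J is a Jordan canonical form, so e^{tA} = P · e^{tJ} · P⁻¹, and e^{tJ} can be computed block-by-block.

A has Jordan form
J =
  [-2,  1,  0]
  [ 0, -2,  0]
  [ 0,  0, -2]
(up to reordering of blocks).

Per-block formulas:
  For a 1×1 block at λ = -2: exp(t · [-2]) = [e^(-2t)].
  For a 2×2 Jordan block J_2(-2): exp(t · J_2(-2)) = e^(-2t)·(I + t·N), where N is the 2×2 nilpotent shift.

After assembling e^{tJ} and conjugating by P, we get:

e^{tA} =
  [exp(-2*t), 0, 0]
  [0, exp(-2*t), 0]
  [0, t*exp(-2*t), exp(-2*t)]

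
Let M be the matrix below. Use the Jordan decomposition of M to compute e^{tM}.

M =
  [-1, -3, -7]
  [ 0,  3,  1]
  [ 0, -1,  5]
e^{tM} =
  [exp(-t), 2*t*exp(4*t) - exp(4*t) + exp(-t), -2*t*exp(4*t) - exp(4*t) + exp(-t)]
  [0, -t*exp(4*t) + exp(4*t), t*exp(4*t)]
  [0, -t*exp(4*t), t*exp(4*t) + exp(4*t)]

Strategy: write M = P · J · P⁻¹ where J is a Jordan canonical form, so e^{tM} = P · e^{tJ} · P⁻¹, and e^{tJ} can be computed block-by-block.

M has Jordan form
J =
  [-1, 0, 0]
  [ 0, 4, 1]
  [ 0, 0, 4]
(up to reordering of blocks).

Per-block formulas:
  For a 2×2 Jordan block J_2(4): exp(t · J_2(4)) = e^(4t)·(I + t·N), where N is the 2×2 nilpotent shift.
  For a 1×1 block at λ = -1: exp(t · [-1]) = [e^(-1t)].

After assembling e^{tJ} and conjugating by P, we get:

e^{tM} =
  [exp(-t), 2*t*exp(4*t) - exp(4*t) + exp(-t), -2*t*exp(4*t) - exp(4*t) + exp(-t)]
  [0, -t*exp(4*t) + exp(4*t), t*exp(4*t)]
  [0, -t*exp(4*t), t*exp(4*t) + exp(4*t)]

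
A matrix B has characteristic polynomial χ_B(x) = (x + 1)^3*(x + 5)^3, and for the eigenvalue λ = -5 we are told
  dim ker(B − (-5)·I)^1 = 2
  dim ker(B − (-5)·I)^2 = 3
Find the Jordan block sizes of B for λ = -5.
Block sizes for λ = -5: [2, 1]

From the dimensions of kernels of powers, the number of Jordan blocks of size at least j is d_j − d_{j−1} where d_j = dim ker(N^j) (with d_0 = 0). Computing the differences gives [2, 1].
The number of blocks of size exactly k is (#blocks of size ≥ k) − (#blocks of size ≥ k + 1), so the partition is: 1 block(s) of size 1, 1 block(s) of size 2.
In nonincreasing order the block sizes are [2, 1].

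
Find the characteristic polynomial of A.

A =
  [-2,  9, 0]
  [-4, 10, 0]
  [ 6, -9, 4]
x^3 - 12*x^2 + 48*x - 64

Expanding det(x·I − A) (e.g. by cofactor expansion or by noting that A is similar to its Jordan form J, which has the same characteristic polynomial as A) gives
  χ_A(x) = x^3 - 12*x^2 + 48*x - 64
which factors as (x - 4)^3. The eigenvalues (with algebraic multiplicities) are λ = 4 with multiplicity 3.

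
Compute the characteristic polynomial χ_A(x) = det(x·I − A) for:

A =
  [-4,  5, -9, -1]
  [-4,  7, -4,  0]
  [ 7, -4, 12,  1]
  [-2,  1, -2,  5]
x^4 - 20*x^3 + 150*x^2 - 500*x + 625

Expanding det(x·I − A) (e.g. by cofactor expansion or by noting that A is similar to its Jordan form J, which has the same characteristic polynomial as A) gives
  χ_A(x) = x^4 - 20*x^3 + 150*x^2 - 500*x + 625
which factors as (x - 5)^4. The eigenvalues (with algebraic multiplicities) are λ = 5 with multiplicity 4.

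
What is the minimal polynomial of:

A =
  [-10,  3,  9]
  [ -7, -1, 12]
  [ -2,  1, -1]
x^3 + 12*x^2 + 48*x + 64

The characteristic polynomial is χ_A(x) = (x + 4)^3, so the eigenvalues are known. The minimal polynomial is
  m_A(x) = Π_λ (x − λ)^{k_λ}
where k_λ is the size of the *largest* Jordan block for λ (equivalently, the smallest k with (A − λI)^k v = 0 for every generalised eigenvector v of λ).

  λ = -4: largest Jordan block has size 3, contributing (x + 4)^3

So m_A(x) = (x + 4)^3 = x^3 + 12*x^2 + 48*x + 64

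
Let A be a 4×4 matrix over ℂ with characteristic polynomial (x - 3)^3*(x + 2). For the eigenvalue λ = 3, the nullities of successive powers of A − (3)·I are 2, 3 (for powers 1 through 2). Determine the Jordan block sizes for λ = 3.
Block sizes for λ = 3: [2, 1]

From the dimensions of kernels of powers, the number of Jordan blocks of size at least j is d_j − d_{j−1} where d_j = dim ker(N^j) (with d_0 = 0). Computing the differences gives [2, 1].
The number of blocks of size exactly k is (#blocks of size ≥ k) − (#blocks of size ≥ k + 1), so the partition is: 1 block(s) of size 1, 1 block(s) of size 2.
In nonincreasing order the block sizes are [2, 1].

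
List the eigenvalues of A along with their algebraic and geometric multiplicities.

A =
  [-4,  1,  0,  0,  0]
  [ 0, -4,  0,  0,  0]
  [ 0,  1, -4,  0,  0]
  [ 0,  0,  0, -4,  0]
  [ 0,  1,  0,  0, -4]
λ = -4: alg = 5, geom = 4

Step 1 — factor the characteristic polynomial to read off the algebraic multiplicities:
  χ_A(x) = (x + 4)^5

Step 2 — compute geometric multiplicities via the rank-nullity identity g(λ) = n − rank(A − λI):
  rank(A − (-4)·I) = 1, so dim ker(A − (-4)·I) = n − 1 = 4

Summary:
  λ = -4: algebraic multiplicity = 5, geometric multiplicity = 4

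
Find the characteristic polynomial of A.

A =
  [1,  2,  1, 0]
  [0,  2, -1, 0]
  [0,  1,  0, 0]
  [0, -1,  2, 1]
x^4 - 4*x^3 + 6*x^2 - 4*x + 1

Expanding det(x·I − A) (e.g. by cofactor expansion or by noting that A is similar to its Jordan form J, which has the same characteristic polynomial as A) gives
  χ_A(x) = x^4 - 4*x^3 + 6*x^2 - 4*x + 1
which factors as (x - 1)^4. The eigenvalues (with algebraic multiplicities) are λ = 1 with multiplicity 4.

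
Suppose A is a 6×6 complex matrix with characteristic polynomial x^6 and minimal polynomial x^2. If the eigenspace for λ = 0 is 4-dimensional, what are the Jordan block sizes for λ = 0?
Block sizes for λ = 0: [2, 2, 1, 1]

Step 1 — from the characteristic polynomial, algebraic multiplicity of λ = 0 is 6. From dim ker(A − (0)·I) = 4, there are exactly 4 Jordan blocks for λ = 0.
Step 2 — from the minimal polynomial, the factor (x − 0)^2 tells us the largest block for λ = 0 has size 2.
Step 3 — with total size 6, 4 blocks, and largest block 2, the block sizes (in nonincreasing order) are [2, 2, 1, 1].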